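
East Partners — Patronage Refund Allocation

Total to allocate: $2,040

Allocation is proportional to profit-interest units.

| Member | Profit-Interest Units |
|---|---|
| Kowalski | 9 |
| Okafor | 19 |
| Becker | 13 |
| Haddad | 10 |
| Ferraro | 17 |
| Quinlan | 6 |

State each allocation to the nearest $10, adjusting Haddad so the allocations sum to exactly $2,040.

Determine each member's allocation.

Sum of profit-interest units: 74.
Unrounded shares: Kowalski 9/74 × $2,040 = 248.11; Okafor 19/74 × $2,040 = 523.78; Becker 13/74 × $2,040 = 358.38; Haddad 10/74 × $2,040 = 275.68; Ferraro 17/74 × $2,040 = 468.65; Quinlan 6/74 × $2,040 = 165.41.
After rounding ($10): Kowalski $250; Okafor $520; Becker $360; Haddad $280; Ferraro $470; Quinlan $170. Sum = $2,050.
Difference $2,040 − $2,050 = −$10 applied to Haddad: Haddad becomes $270.

Kowalski: $250 · Okafor: $520 · Becker: $360 · Haddad: $270 · Ferraro: $470 · Quinlan: $170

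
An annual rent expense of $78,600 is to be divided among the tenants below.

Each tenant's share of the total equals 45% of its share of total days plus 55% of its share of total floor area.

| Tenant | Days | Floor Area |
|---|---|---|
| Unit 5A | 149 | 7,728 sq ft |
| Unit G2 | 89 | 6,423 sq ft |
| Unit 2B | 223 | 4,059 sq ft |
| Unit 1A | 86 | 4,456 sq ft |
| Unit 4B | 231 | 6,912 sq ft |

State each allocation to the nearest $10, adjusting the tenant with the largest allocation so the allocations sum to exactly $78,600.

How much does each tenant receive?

Days total 778; floor area total 29,578.
Combined weights (45% days + 55% floor area): Unit 5A 0.2299; Unit G2 0.1709; Unit 2B 0.2045; Unit 1A 0.1326; Unit 4B 0.2621.
Unrounded shares: Unit 5A 18,068.88; Unit G2 13,433.78; Unit 2B 16,070.66; Unit 1A 10,422.50; Unit 4B 20,604.19.
Rounded to nearest $10: Unit 5A $18,070; Unit G2 $13,430; Unit 2B $16,070; Unit 1A $10,420; Unit 4B $20,600. Sum = $78,590.
Difference $78,600 − $78,590 = +$10 applied to largest allocation (Unit 4B): Unit 4B becomes $20,610.

Unit 5A: $18,070 · Unit G2: $13,430 · Unit 2B: $16,070 · Unit 1A: $10,420 · Unit 4B: $20,610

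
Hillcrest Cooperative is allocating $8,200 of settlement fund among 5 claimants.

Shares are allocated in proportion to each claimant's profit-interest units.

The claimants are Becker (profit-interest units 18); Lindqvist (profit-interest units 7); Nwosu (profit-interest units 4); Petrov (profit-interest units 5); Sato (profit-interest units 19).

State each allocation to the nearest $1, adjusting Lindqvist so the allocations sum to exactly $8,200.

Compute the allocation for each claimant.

Becker: $2,785 · Lindqvist: $1,082 · Nwosu: $619 · Petrov: $774 · Sato: $2,940

Sum of profit-interest units: 53.
Unrounded shares: Becker 18/53 × $8,200 = 2,784.91; Lindqvist 7/53 × $8,200 = 1,083.02; Nwosu 4/53 × $8,200 = 618.87; Petrov 5/53 × $8,200 = 773.58; Sato 19/53 × $8,200 = 2,939.62.
After rounding ($1): Becker $2,785; Lindqvist $1,083; Nwosu $619; Petrov $774; Sato $2,940. Sum = $8,201.
Difference $8,200 − $8,201 = −$1 applied to Lindqvist: Lindqvist becomes $1,082.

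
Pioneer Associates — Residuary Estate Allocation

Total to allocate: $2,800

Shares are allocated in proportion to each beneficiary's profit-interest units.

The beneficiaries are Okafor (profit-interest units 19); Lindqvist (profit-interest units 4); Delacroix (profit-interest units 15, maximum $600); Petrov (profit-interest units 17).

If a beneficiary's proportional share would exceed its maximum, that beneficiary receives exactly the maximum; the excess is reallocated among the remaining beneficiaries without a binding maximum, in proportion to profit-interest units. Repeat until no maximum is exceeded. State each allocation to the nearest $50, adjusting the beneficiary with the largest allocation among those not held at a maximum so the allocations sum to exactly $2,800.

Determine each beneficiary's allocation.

Okafor: $1,050 · Lindqvist: $200 · Delacroix: $600 · Petrov: $950

Profit-interest units total: 55.
Proportional shares (ignoring caps): Okafor 967.27; Lindqvist 203.64; Delacroix 763.64; Petrov 865.45.
Cap binds for Delacroix ($600); balance $2,200 reallocated over remaining profit-interest units 40.
Redistributed shares: Okafor 1,045.00 → $1,050; Lindqvist 220.00 → $200; Petrov 935.00 → $950.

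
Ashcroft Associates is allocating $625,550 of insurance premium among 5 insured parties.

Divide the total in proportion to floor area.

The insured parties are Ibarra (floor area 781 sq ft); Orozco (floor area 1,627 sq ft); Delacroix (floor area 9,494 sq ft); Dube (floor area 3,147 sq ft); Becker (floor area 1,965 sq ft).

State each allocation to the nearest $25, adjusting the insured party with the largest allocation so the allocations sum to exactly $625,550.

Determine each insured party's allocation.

Floor area total: 17,014.
Raw shares: Ibarra 781/17,014 × $625,550 = 28,714.86; Orozco 1,627/17,014 × $625,550 = 59,819.55; Delacroix 9,494/17,014 × $625,550 = 349,063.81; Dube 3,147/17,014 × $625,550 = 115,705.06; Becker 1,965/17,014 × $625,550 = 72,246.72.
Rounded to nearest $25: Ibarra $28,725; Orozco $59,825; Delacroix $349,075; Dube $115,700; Becker $72,250. Sum = $625,575.
Difference $625,550 − $625,575 = −$25 applied to largest allocation (Delacroix): Delacroix becomes $349,050.

Ibarra: $28,725 · Orozco: $59,825 · Delacroix: $349,050 · Dube: $115,700 · Becker: $72,250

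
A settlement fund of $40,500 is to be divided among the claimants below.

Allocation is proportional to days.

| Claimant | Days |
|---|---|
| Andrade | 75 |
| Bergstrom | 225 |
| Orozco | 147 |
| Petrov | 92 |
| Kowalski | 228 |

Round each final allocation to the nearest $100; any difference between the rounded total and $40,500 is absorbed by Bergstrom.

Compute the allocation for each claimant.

Andrade: $4,000 | Bergstrom: $11,800 | Orozco: $7,800 | Petrov: $4,900 | Kowalski: $12,000

Total days = 767.
Raw shares: Andrade 75/767 × $40,500 = 3,960.23; Bergstrom 225/767 × $40,500 = 11,880.70; Orozco 147/767 × $40,500 = 7,762.06; Petrov 92/767 × $40,500 = 4,857.89; Kowalski 228/767 × $40,500 = 12,039.11.
After rounding ($100): Andrade $4,000; Bergstrom $11,900; Orozco $7,800; Petrov $4,900; Kowalski $12,000. Sum = $40,600.
Difference $40,500 − $40,600 = −$100 applied to Bergstrom: Bergstrom becomes $11,800.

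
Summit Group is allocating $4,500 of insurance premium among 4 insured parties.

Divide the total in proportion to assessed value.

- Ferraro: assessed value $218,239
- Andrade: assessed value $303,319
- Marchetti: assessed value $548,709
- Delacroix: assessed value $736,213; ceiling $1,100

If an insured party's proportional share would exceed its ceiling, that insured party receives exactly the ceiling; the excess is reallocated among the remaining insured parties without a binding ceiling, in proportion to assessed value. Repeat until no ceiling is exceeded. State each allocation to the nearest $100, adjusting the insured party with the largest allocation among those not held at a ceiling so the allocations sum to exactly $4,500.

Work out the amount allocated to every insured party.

Combined assessed value = 1,806,480.
Pro-rata shares before constraints: Ferraro 543.64; Andrade 755.58; Marchetti 1,366.85; Delacroix 1,833.93.
Held at cap: Delacroix ($1,100); remaining pool $3,400 reallocated over remaining assessed value 1,070,267.
Shares after redistribution: Ferraro 693.30 → $700; Andrade 963.58 → $1,000; Marchetti 1,743.13 → $1,700.

Ferraro: $700; Andrade: $1,000; Marchetti: $1,700; Delacroix: $1,100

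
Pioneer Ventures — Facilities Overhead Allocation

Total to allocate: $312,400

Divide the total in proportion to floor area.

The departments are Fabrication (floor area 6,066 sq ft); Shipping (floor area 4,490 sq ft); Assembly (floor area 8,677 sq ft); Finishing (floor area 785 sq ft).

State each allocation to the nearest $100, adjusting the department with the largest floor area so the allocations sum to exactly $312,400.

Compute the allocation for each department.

Sum of floor area: 6,066 + 4,490 + 8,677 + 785 = 20,018.
Pro-rata amounts: Fabrication 94,665.72; Shipping 70,070.74; Assembly 135,412.87; Finishing 12,250.67.
After rounding ($100): Fabrication $94,700; Shipping $70,100; Assembly $135,400; Finishing $12,300. Sum = $312,500.
Difference $312,400 − $312,500 = −$100 applied to largest floor area (Assembly): Assembly becomes $135,300.

Fabrication: $94,700; Shipping: $70,100; Assembly: $135,300; Finishing: $12,300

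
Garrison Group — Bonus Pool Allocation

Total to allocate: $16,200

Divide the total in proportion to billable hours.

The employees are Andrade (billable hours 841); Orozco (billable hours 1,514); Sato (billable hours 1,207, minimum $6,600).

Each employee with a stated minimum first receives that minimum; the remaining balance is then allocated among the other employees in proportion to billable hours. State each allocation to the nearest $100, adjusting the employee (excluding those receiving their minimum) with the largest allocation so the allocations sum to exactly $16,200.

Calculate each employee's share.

Guaranteed amounts: Sato $6,600. Balance $9,600.
Balance split over remaining billable hours 2,355: Andrade 3,428.28 → $3,400; Orozco 6,171.72 → $6,200.

Andrade: $3,400 | Orozco: $6,200 | Sato: $6,600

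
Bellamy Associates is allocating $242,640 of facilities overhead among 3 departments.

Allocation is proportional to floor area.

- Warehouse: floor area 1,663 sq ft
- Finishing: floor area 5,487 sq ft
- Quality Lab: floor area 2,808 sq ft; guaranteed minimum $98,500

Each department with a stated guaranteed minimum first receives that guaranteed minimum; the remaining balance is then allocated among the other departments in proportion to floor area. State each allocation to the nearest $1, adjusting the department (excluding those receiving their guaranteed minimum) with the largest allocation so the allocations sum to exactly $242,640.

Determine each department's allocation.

Warehouse: $33,525 · Finishing: $110,615 · Quality Lab: $98,500

Fund the minimums — Quality Lab $98,500. Balance $144,140.
Balance split over remaining floor area 7,150: Warehouse 33,525.15 → $33,525; Finishing 110,614.85 → $110,615.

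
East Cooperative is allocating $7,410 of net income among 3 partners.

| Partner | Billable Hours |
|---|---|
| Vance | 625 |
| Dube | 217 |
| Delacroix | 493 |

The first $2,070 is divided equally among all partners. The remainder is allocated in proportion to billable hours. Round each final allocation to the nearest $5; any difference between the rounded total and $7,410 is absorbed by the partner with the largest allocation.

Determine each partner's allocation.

Vance: $3,190 | Dube: $1,560 | Delacroix: $2,660

Equal tier: $2,070 ÷ 3 = $690 apiece.
Remainder $5,340 by billable hours (total 1,335): Vance 2,500.00 → $2,500; Dube 868.00 → $870; Delacroix 1,972.00 → $1,970.
Totals: Vance $690 + $2,500 = $3,190; Dube $690 + $870 = $1,560; Delacroix $690 + $1,970 = $2,660.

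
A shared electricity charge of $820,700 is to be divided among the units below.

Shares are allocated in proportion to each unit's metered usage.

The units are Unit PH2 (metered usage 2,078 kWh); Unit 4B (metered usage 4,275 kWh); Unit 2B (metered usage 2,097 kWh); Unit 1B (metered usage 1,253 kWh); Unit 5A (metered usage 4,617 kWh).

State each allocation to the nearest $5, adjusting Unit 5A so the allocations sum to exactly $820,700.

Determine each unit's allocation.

Combined metered usage = 14,320.
Unrounded shares: Unit PH2 2,078/14,320 × $820,700 = 119,093.20; Unit 4B 4,275/14,320 × $820,700 = 245,006.46; Unit 2B 2,097/14,320 × $820,700 = 120,182.12; Unit 1B 1,253/14,320 × $820,700 = 71,811.25; Unit 5A 4,617/14,320 × $820,700 = 264,606.98.
After rounding ($5): Unit PH2 $119,095; Unit 4B $245,005; Unit 2B $120,180; Unit 1B $71,810; Unit 5A $264,605. Sum = $820,695.
Difference $820,700 − $820,695 = +$5 applied to Unit 5A: Unit 5A becomes $264,610.

Unit PH2: $119,095 · Unit 4B: $245,005 · Unit 2B: $120,180 · Unit 1B: $71,810 · Unit 5A: $264,610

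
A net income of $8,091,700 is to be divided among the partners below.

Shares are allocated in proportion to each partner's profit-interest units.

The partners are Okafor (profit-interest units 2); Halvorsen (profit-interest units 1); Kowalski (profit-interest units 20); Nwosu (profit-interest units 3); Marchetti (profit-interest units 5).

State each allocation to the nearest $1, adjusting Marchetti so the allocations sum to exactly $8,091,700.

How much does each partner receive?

Sum of profit-interest units: 31.
Proportional shares: Okafor 2/31 × $8,091,700 = 522,045.16; Halvorsen 1/31 × $8,091,700 = 261,022.58; Kowalski 20/31 × $8,091,700 = 5,220,451.61; Nwosu 3/31 × $8,091,700 = 783,067.74; Marchetti 5/31 × $8,091,700 = 1,305,112.90.
Rounded to nearest $1: Okafor $522,045; Halvorsen $261,023; Kowalski $5,220,452; Nwosu $783,068; Marchetti $1,305,113. Sum = $8,091,701.
Difference $8,091,700 − $8,091,701 = −$1 applied to Marchetti: Marchetti becomes $1,305,112.

Okafor: $522,045 · Halvorsen: $261,023 · Kowalski: $5,220,452 · Nwosu: $783,068 · Marchetti: $1,305,112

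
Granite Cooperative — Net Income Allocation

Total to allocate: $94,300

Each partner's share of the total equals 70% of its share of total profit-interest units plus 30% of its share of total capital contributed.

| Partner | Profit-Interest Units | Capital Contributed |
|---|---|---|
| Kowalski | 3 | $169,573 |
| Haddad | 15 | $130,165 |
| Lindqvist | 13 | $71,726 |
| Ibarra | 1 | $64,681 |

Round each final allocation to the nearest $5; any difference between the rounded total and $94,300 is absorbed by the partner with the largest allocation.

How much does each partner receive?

Profit-interest units total 32; capital contributed total 436,145.
Combined weights (70% profit-interest units + 30% capital contributed): Kowalski 0.1823; Haddad 0.4177; Lindqvist 0.3337; Ibarra 0.0664.
Raw shares: Kowalski 17,187.58; Haddad 39,385.18; Lindqvist 31,468.98; Ibarra 6,258.26.
At nearest $5: Kowalski $17,190; Haddad $39,385; Lindqvist $31,470; Ibarra $6,260. Sum = $94,305.
Difference $94,300 − $94,305 = −$5 applied to largest allocation (Haddad): Haddad becomes $39,380.

Kowalski: $17,190; Haddad: $39,380; Lindqvist: $31,470; Ibarra: $6,260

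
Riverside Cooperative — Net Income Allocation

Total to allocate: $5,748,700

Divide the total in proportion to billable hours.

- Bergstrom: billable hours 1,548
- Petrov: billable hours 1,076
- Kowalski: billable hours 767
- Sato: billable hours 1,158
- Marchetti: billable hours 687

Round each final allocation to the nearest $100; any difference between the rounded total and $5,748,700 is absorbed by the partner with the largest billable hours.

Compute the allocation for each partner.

Bergstrom: $1,699,500 · Petrov: $1,181,400 · Kowalski: $842,100 · Sato: $1,271,400 · Marchetti: $754,300

Total billable hours = 1,548 + 1,076 + 767 + 1,158 + 687 = 5,236.
Pro-rata amounts: Bergstrom 1,699,577.46; Petrov 1,181,360.05; Kowalski 842,103.30; Sato 1,271,389.34; Marchetti 754,269.84.
After rounding ($100): Bergstrom $1,699,600; Petrov $1,181,400; Kowalski $842,100; Sato $1,271,400; Marchetti $754,300. Sum = $5,748,800.
Difference $5,748,700 − $5,748,800 = −$100 applied to largest billable hours (Bergstrom): Bergstrom becomes $1,699,500.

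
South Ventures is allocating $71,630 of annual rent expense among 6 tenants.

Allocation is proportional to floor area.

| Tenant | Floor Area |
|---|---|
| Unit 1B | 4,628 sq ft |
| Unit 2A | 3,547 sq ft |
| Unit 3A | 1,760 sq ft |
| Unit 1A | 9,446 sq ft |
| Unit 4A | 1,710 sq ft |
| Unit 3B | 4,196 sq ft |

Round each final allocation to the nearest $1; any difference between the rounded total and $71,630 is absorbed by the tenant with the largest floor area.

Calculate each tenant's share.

Unit 1B: $13,110; Unit 2A: $10,048; Unit 3A: $4,986; Unit 1A: $26,756; Unit 4A: $4,844; Unit 3B: $11,886

Floor area total: 25,287.
Pro-rata amounts: Unit 1B 4,628/25,287 × $71,630 = 13,109.65; Unit 2A 3,547/25,287 × $71,630 = 10,047.52; Unit 3A 1,760/25,287 × $71,630 = 4,985.52; Unit 1A 9,446/25,287 × $71,630 = 26,757.503; Unit 4A 1,710/25,287 × $71,630 = 4,843.88; Unit 3B 4,196/25,287 × $71,630 = 11,885.93.
At nearest $1: Unit 1B $13,110; Unit 2A $10,048; Unit 3A $4,986; Unit 1A $26,758; Unit 4A $4,844; Unit 3B $11,886. Sum = $71,632.
Difference $71,630 − $71,632 = −$2 applied to largest floor area (Unit 1A): Unit 1A becomes $26,756.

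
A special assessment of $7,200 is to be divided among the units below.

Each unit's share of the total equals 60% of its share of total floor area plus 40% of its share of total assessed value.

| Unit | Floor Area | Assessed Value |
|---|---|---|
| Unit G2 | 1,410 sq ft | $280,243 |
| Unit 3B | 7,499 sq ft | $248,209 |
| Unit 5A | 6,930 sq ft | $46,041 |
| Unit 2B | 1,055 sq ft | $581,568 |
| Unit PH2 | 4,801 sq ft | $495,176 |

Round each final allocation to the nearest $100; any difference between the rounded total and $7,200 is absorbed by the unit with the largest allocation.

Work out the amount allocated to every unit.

Floor area total 21,695; assessed value total 1,651,237.
Combined weights (60% floor area + 40% assessed value): Unit G2 0.1069; Unit 3B 0.2675; Unit 5A 0.2028; Unit 2B 0.1701; Unit PH2 0.2527.
Raw shares: Unit G2 769.55; Unit 3B 1,926.15; Unit 5A 1,460.23; Unit 2B 1,224.42; Unit PH2 1,819.66.
After rounding ($100): Unit G2 $800; Unit 3B $1,900; Unit 5A $1,500; Unit 2B $1,200; Unit PH2 $1,800. Sum = $7,200.
Rounded total matches; no reconciliation needed.

Unit G2: $800; Unit 3B: $1,900; Unit 5A: $1,500; Unit 2B: $1,200; Unit PH2: $1,800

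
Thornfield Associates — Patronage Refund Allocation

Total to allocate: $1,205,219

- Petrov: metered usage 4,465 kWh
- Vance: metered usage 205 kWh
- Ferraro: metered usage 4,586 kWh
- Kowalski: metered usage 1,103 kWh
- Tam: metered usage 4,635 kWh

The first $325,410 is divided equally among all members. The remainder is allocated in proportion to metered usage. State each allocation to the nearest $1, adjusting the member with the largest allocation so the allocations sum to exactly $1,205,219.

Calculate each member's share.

First tranche $325,410 split equally: $65,082 each.
Remainder $879,809 by metered usage (total 14,994): Petrov 261,994.61 → $261,995; Vance 12,028.87 → $12,029; Ferraro 269,094.58 → $269,095; Kowalski 64,721.18 → $64,721; Tam 271,969.77 → $271,970.
Rounding difference −$1 on remainder applied to Tam.
Totals: Petrov $65,082 + $261,995 = $327,077; Vance $65,082 + $12,029 = $77,111; Ferraro $65,082 + $269,095 = $334,177; Kowalski $65,082 + $64,721 = $129,803; Tam $65,082 + $271,969 = $337,051.

Petrov: $327,077 | Vance: $77,111 | Ferraro: $334,177 | Kowalski: $129,803 | Tam: $337,051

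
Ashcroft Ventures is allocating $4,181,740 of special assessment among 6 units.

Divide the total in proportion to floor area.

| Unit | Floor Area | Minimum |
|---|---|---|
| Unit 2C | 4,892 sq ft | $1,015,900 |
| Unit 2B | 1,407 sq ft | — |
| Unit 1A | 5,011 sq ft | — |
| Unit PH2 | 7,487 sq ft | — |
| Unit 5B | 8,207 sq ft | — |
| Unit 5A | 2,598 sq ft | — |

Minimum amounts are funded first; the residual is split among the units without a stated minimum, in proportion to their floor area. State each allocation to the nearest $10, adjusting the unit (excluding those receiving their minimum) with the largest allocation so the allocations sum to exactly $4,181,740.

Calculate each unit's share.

Guaranteed amounts: Unit 2C $1,015,900. Residual $3,165,840.
Residual split over remaining floor area 24,710: Unit 2B 180,264.54 → $180,260; Unit 1A 642,008.27 → $642,010; Unit PH2 959,232.86 → $959,230; Unit 5B 1,051,479.11 → $1,051,480; Unit 5A 332,855.21 → $332,860.

Unit 2C: $1,015,900; Unit 2B: $180,260; Unit 1A: $642,010; Unit PH2: $959,230; Unit 5B: $1,051,480; Unit 5A: $332,860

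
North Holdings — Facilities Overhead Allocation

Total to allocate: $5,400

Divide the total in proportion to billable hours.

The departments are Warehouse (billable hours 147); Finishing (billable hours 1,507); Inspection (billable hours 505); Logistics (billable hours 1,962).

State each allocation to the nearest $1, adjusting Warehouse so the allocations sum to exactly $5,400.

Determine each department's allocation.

Combined billable hours = 4,121.
Unrounded shares: Warehouse 147/4,121 × $5,400 = 192.62; Finishing 1,507/4,121 × $5,400 = 1,974.71; Inspection 505/4,121 × $5,400 = 661.73; Logistics 1,962/4,121 × $5,400 = 2,570.93.
Rounded to nearest $1: Warehouse $193; Finishing $1,975; Inspection $662; Logistics $2,571. Sum = $5,401.
Difference $5,400 − $5,401 = −$1 applied to Warehouse: Warehouse becomes $192.

Warehouse: $192 | Finishing: $1,975 | Inspection: $662 | Logistics: $2,571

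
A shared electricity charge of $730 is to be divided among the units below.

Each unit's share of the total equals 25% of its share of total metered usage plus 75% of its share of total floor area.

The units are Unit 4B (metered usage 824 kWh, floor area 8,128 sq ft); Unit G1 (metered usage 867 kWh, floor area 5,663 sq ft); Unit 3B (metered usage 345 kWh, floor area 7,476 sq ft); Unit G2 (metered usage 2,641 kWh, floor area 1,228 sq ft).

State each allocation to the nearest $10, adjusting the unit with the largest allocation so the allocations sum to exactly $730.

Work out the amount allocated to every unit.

Unit 4B: $230; Unit G1: $170; Unit 3B: $200; Unit G2: $130

Totals — metered usage 4,677, floor area 22,495.
Combined weights (25% metered usage + 75% floor area): Unit 4B 0.3150; Unit G1 0.2352; Unit 3B 0.2677; Unit G2 0.1821.
Raw shares: Unit 4B 229.98; Unit G1 171.66; Unit 3B 195.42; Unit G2 132.94.
Rounded to nearest $10: Unit 4B $230; Unit G1 $170; Unit 3B $200; Unit G2 $130. Sum = $730.
No rounding difference to absorb.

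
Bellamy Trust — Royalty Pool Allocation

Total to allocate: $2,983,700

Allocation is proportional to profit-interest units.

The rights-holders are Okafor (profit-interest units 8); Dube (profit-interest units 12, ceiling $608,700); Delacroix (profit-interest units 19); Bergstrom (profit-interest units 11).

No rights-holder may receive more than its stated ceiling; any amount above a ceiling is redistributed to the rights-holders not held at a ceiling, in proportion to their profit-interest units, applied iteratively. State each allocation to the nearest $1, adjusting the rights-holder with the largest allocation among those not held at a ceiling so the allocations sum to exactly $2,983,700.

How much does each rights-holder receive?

Okafor: $500,000 | Dube: $608,700 | Delacroix: $1,187,500 | Bergstrom: $687,500

Combined profit-interest units = 50.
Unconstrained shares: Okafor 477,392.00; Dube 716,088.00; Delacroix 1,133,806.00; Bergstrom 656,414.00.
Cap binds for Dube ($608,700); remaining pool $2,375,000 reallocated over remaining profit-interest units 38.
Remaining shares: Okafor 500,000.00 → $500,000; Delacroix 1,187,500.00 → $1,187,500; Bergstrom 687,500.00 → $687,500.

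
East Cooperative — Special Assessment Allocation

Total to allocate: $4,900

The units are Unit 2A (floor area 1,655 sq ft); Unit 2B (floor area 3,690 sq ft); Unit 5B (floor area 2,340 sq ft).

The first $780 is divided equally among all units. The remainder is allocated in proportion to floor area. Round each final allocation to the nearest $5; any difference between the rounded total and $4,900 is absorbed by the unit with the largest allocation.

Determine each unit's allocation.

First tranche $780 split equally: $260 each.
Remainder $4,120 by floor area (total 7,685): Unit 2A 887.26 → $885; Unit 2B 1,978.24 → $1,980; Unit 5B 1,254.50 → $1,255.
Totals: Unit 2A $260 + $885 = $1,145; Unit 2B $260 + $1,980 = $2,240; Unit 5B $260 + $1,255 = $1,515.

Unit 2A: $1,145; Unit 2B: $2,240; Unit 5B: $1,515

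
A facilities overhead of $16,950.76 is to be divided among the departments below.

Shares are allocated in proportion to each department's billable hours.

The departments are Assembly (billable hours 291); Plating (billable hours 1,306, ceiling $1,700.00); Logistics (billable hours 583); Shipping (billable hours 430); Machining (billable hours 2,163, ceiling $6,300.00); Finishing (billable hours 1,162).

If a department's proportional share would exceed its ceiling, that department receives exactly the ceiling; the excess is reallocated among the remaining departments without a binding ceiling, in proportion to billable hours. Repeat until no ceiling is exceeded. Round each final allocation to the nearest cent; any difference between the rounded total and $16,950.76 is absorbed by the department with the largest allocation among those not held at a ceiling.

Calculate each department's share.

Total billable hours = 5,935.
Proportional shares (ignoring caps): Assembly 831.1156; Plating 3,730.0240; Logistics 1,665.0873; Shipping 1,228.1090; Machining 6,177.6738; Finishing 3,318.7503.
Capped: Plating ($1,700.00); residual $15,250.76 reallocated over remaining billable hours 4,629.
Capped: Machining ($6,300.00); residual $8,950.76 reallocated over remaining billable hours 2,466.
Remaining shares: Assembly 1,056.2332 → $1,056.23; Logistics 2,116.0961 → $2,116.10; Shipping 1,560.7570 → $1,560.76; Finishing 4,217.6736 → $4,217.67.

Assembly: $1,056.23 | Plating: $1,700.00 | Logistics: $2,116.10 | Shipping: $1,560.76 | Machining: $6,300.00 | Finishing: $4,217.67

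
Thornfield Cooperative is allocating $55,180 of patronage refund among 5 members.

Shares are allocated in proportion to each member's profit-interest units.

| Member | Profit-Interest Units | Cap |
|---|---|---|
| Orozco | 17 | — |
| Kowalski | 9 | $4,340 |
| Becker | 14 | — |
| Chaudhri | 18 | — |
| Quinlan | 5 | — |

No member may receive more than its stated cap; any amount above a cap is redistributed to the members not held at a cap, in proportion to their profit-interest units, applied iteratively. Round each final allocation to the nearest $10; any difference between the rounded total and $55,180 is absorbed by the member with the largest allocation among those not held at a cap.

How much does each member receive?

Orozco: $16,010 · Kowalski: $4,340 · Becker: $13,180 · Chaudhri: $16,940 · Quinlan: $4,710

Profit-interest units total: 63.
Proportional shares (ignoring caps): Orozco 14,889.84; Kowalski 7,882.86; Becker 12,262.22; Chaudhri 15,765.71; Quinlan 4,379.37.
Capped: Kowalski ($4,340); balance $50,840 reallocated over remaining profit-interest units 54.
Shares after redistribution: Orozco 16,005.19 → $16,010; Becker 13,180.74 → $13,180; Chaudhri 16,946.67 → $16,950; Quinlan 4,707.41 → $4,710.
Rounding difference −$10 applied to Chaudhri → $16,940.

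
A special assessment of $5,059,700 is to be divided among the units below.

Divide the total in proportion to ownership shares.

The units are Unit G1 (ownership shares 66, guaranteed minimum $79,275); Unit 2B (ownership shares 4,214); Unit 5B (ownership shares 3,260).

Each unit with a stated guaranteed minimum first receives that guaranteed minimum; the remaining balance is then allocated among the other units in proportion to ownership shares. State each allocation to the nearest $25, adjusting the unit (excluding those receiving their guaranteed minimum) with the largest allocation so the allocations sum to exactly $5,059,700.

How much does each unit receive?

Unit G1: $79,275; Unit 2B: $2,808,075; Unit 5B: $2,172,350

Guaranteed amounts: Unit G1 $79,275. Balance $4,980,425.
Balance split over remaining ownership shares 7,474: Unit 2B 2,808,069.43 → $2,808,075; Unit 5B 2,172,355.57 → $2,172,350.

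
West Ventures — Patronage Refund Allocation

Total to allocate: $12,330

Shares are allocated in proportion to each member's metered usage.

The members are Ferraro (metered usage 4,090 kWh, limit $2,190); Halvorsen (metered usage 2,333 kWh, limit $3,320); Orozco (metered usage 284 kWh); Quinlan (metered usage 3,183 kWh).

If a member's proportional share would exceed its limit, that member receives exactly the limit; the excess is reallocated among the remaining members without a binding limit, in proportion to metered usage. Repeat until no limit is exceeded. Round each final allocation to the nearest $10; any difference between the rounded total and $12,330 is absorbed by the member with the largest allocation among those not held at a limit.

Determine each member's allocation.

Ferraro: $2,190 | Halvorsen: $3,320 | Orozco: $560 | Quinlan: $6,260

Metered usage total: 9,890.
Proportional shares (ignoring caps): Ferraro 5,099.06; Halvorsen 2,908.58; Orozco 354.07; Quinlan 3,968.29.
Held at cap: Ferraro ($2,190); remaining pool $10,140 reallocated over remaining metered usage 5,800.
Held at cap: Halvorsen ($3,320); remaining pool $6,820 reallocated over remaining metered usage 3,467.
Remaining shares: Orozco 558.66 → $560; Quinlan 6,261.34 → $6,260.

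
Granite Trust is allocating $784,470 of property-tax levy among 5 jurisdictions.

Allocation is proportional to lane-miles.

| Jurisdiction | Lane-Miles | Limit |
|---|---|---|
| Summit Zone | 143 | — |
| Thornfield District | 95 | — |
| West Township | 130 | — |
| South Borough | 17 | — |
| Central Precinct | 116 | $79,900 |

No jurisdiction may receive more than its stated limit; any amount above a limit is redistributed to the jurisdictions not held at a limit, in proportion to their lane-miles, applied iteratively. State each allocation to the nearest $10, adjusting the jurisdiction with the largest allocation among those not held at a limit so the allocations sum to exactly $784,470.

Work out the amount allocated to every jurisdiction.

Summit Zone: $261,700; Thornfield District: $173,850; West Township: $237,910; South Borough: $31,110; Central Precinct: $79,900

Combined lane-miles = 501.
Unconstrained shares: Summit Zone 223,910.60; Thornfield District 148,751.80; West Township 203,555.09; South Borough 26,618.74; Central Precinct 181,633.77.
Held at cap: Central Precinct ($79,900); residual $704,570 reallocated over remaining lane-miles 385.
Remaining shares: Summit Zone 261,697.43 → $261,700; Thornfield District 173,854.94 → $173,850; West Township 237,906.75 → $237,910; South Borough 31,110.88 → $31,110.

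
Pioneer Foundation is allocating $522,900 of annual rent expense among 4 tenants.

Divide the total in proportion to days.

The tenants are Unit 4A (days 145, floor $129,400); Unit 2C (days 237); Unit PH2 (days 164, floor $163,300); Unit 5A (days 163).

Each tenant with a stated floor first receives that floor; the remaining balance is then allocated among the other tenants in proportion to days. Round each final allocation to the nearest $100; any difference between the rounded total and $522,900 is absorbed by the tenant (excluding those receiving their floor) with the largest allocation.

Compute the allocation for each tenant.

Unit 4A: $129,400 · Unit 2C: $136,400 · Unit PH2: $163,300 · Unit 5A: $93,800

Fund the minimums — Unit 4A $129,400; Unit PH2 $163,300. Residual $230,200.
Residual split over remaining days 400: Unit 2C 136,393.50 → $136,400; Unit 5A 93,806.50 → $93,800.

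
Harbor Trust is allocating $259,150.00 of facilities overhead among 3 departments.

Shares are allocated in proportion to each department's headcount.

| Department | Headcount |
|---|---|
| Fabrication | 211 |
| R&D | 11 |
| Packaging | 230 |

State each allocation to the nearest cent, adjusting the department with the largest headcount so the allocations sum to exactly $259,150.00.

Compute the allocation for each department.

Fabrication: $120,974.89; R&D: $6,306.75; Packaging: $131,868.36

Sum of headcount: 211 + 11 + 230 = 452.
Pro-rata amounts: Fabrication 120,974.8894; R&D 6,306.7478; Packaging 131,868.3628.
After rounding (cent): Fabrication $120,974.89; R&D $6,306.75; Packaging $131,868.36. Sum = $259,150.00.
Sum already equals the total — no adjustment.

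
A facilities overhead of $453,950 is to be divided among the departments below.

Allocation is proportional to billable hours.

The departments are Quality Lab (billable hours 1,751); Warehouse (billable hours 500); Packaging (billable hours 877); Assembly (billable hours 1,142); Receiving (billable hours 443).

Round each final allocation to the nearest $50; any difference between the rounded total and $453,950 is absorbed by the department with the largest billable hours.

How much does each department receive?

Total billable hours = 4,713.
Pro-rata amounts: Quality Lab 1,751/4,713 × $453,950 = 168,654.03; Warehouse 500/4,713 × $453,950 = 48,159.35; Packaging 877/4,713 × $453,950 = 84,471.49; Assembly 1,142/4,713 × $453,950 = 109,995.95; Receiving 443/4,713 × $453,950 = 42,669.18.
After rounding ($50): Quality Lab $168,650; Warehouse $48,150; Packaging $84,450; Assembly $110,000; Receiving $42,650. Sum = $453,900.
Difference $453,950 − $453,900 = +$50 applied to largest billable hours (Quality Lab): Quality Lab becomes $168,700.

Quality Lab: $168,700; Warehouse: $48,150; Packaging: $84,450; Assembly: $110,000; Receiving: $42,650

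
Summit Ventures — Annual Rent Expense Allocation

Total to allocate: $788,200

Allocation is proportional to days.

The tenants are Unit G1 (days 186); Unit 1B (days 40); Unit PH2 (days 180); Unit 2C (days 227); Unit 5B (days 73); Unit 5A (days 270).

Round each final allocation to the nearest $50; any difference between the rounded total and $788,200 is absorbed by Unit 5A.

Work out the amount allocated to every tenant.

Combined days = 976.
Unrounded shares: Unit G1 186/976 × $788,200 = 150,210.25; Unit 1B 40/976 × $788,200 = 32,303.28; Unit PH2 180/976 × $788,200 = 145,364.75; Unit 2C 227/976 × $788,200 = 183,321.11; Unit 5B 73/976 × $788,200 = 58,953.48; Unit 5A 270/976 × $788,200 = 218,047.13.
Rounded to nearest $50: Unit G1 $150,200; Unit 1B $32,300; Unit PH2 $145,350; Unit 2C $183,300; Unit 5B $58,950; Unit 5A $218,050. Sum = $788,150.
Difference $788,200 − $788,150 = +$50 applied to Unit 5A: Unit 5A becomes $218,100.

Unit G1: $150,200 | Unit 1B: $32,300 | Unit PH2: $145,350 | Unit 2C: $183,300 | Unit 5B: $58,950 | Unit 5A: $218,100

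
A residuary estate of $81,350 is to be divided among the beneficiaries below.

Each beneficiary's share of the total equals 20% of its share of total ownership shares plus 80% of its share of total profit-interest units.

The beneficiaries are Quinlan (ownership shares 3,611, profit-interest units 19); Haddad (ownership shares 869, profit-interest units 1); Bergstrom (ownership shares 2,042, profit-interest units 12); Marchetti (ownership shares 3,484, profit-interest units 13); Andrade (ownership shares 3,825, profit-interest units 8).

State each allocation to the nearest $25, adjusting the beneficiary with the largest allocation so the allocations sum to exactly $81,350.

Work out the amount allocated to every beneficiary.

Ownership shares total 13,831; profit-interest units total 53.
Combined weights (20% ownership shares + 80% profit-interest units): Quinlan 0.3390; Haddad 0.0277; Bergstrom 0.2107; Marchetti 0.2466; Andrade 0.1761.
Unrounded shares: Quinlan 27,578.34; Haddad 2,250.17; Bergstrom 17,137.19; Marchetti 20,061.40; Andrade 14,322.91.
At nearest $25: Quinlan $27,575; Haddad $2,250; Bergstrom $17,125; Marchetti $20,050; Andrade $14,325. Sum = $81,325.
Difference $81,350 − $81,325 = +$25 applied to largest allocation (Quinlan): Quinlan becomes $27,600.

Quinlan: $27,600; Haddad: $2,250; Bergstrom: $17,125; Marchetti: $20,050; Andrade: $14,325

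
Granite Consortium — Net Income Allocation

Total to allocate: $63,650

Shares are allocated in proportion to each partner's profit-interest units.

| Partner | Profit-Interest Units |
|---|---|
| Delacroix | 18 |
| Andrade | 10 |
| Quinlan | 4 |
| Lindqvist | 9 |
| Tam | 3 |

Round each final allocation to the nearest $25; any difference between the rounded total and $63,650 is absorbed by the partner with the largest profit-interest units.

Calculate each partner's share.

Combined profit-interest units = 44.
Raw shares: Delacroix 18/44 × $63,650 = 26,038.64; Andrade 10/44 × $63,650 = 14,465.91; Quinlan 4/44 × $63,650 = 5,786.36; Lindqvist 9/44 × $63,650 = 13,019.32; Tam 3/44 × $63,650 = 4,339.77.
Rounded to nearest $25: Delacroix $26,050; Andrade $14,475; Quinlan $5,775; Lindqvist $13,025; Tam $4,350. Sum = $63,675.
Difference $63,650 − $63,675 = −$25 applied to largest profit-interest units (Delacroix): Delacroix becomes $26,025.

Delacroix: $26,025 · Andrade: $14,475 · Quinlan: $5,775 · Lindqvist: $13,025 · Tam: $4,350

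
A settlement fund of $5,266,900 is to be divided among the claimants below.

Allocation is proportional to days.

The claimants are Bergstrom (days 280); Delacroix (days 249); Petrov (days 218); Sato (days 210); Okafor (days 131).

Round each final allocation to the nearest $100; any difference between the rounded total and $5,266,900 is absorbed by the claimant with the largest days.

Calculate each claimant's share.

Sum of days: 1,088.
Unrounded shares: Bergstrom 280/1,088 × $5,266,900 = 1,355,452.21; Delacroix 249/1,088 × $5,266,900 = 1,205,384.28; Petrov 218/1,088 × $5,266,900 = 1,055,316.36; Sato 210/1,088 × $5,266,900 = 1,016,589.15; Okafor 131/1,088 × $5,266,900 = 634,158.00.
After rounding ($100): Bergstrom $1,355,500; Delacroix $1,205,400; Petrov $1,055,300; Sato $1,016,600; Okafor $634,200. Sum = $5,267,000.
Difference $5,266,900 − $5,267,000 = −$100 applied to largest days (Bergstrom): Bergstrom becomes $1,355,400.

Bergstrom: $1,355,400; Delacroix: $1,205,400; Petrov: $1,055,300; Sato: $1,016,600; Okafor: $634,200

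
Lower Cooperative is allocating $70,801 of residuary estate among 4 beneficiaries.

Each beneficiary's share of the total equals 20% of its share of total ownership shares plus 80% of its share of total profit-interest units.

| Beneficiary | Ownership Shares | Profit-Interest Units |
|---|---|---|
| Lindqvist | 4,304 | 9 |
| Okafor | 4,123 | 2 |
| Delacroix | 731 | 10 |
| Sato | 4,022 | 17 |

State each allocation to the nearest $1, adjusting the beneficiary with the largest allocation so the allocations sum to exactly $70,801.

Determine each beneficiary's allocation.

Lindqvist: $18,039 | Okafor: $7,411 | Delacroix: $15,691 | Sato: $29,660

Totals — ownership shares 13,180, profit-interest units 38.
Combined weights (20% ownership shares + 80% profit-interest units): Lindqvist 0.2548; Okafor 0.1047; Delacroix 0.2216; Sato 0.4189.
Unrounded shares: Lindqvist 18,039.02; Okafor 7,410.72; Delacroix 15,690.84; Sato 29,660.42.
After rounding ($1): Lindqvist $18,039; Okafor $7,411; Delacroix $15,691; Sato $29,660. Sum = $70,801.
Rounded total matches; no reconciliation needed.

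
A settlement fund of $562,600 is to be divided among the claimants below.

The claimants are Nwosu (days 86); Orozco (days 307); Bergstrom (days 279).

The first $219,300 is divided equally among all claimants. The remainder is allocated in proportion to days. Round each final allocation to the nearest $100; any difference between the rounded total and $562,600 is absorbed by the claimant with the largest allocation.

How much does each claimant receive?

Equal tier: $219,300 ÷ 3 = $73,100 apiece.
Remainder $343,300 by days (total 672): Nwosu 43,934.23 → $43,900; Orozco 156,834.97 → $156,800; Bergstrom 142,530.80 → $142,500.
Rounding difference +$100 on remainder applied to Orozco.
Totals: Nwosu $73,100 + $43,900 = $117,000; Orozco $73,100 + $156,900 = $230,000; Bergstrom $73,100 + $142,500 = $215,600.

Nwosu: $117,000; Orozco: $230,000; Bergstrom: $215,600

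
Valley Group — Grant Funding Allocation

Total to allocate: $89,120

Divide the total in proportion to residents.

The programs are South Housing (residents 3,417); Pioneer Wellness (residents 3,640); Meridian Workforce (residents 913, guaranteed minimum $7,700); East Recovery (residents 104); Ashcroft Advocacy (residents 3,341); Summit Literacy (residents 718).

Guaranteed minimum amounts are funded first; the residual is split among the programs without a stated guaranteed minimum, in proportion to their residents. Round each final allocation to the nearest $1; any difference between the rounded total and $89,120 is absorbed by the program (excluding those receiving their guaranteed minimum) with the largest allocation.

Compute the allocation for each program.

Minimums first: Meridian Workforce $7,700. Remaining pool $81,420.
Remaining pool split over remaining residents 11,220: South Housing 24,796.09 → $24,796; Pioneer Wellness 26,414.33 → $26,414; East Recovery 754.70 → $755; Ashcroft Advocacy 24,244.58 → $24,245; Summit Literacy 5,210.30 → $5,210.

South Housing: $24,796 | Pioneer Wellness: $26,414 | Meridian Workforce: $7,700 | East Recovery: $755 | Ashcroft Advocacy: $24,245 | Summit Literacy: $5,210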